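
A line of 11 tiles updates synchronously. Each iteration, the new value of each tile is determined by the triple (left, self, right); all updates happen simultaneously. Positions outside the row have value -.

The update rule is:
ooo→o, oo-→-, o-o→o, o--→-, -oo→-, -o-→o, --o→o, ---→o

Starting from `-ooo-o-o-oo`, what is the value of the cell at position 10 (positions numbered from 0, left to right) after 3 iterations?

o-o-ooooo--
oooo-ooo--o
-oo-o-o--oo
position 10 holds o

o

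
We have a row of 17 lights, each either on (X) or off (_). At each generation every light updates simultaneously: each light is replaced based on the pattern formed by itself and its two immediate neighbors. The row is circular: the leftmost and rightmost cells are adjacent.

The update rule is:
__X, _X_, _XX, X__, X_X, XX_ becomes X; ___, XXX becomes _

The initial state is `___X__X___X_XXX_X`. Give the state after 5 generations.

X________XXXX_XXX

generation 1: X_XXXXXX_XXXX_XXX
generation 2: XXX____XXX__XXX__
generation 3: X_XX__XX_XXXX_XXX
generation 4: XXXXXXXXXX__XXX__
generation 5: X________XXXX_XXX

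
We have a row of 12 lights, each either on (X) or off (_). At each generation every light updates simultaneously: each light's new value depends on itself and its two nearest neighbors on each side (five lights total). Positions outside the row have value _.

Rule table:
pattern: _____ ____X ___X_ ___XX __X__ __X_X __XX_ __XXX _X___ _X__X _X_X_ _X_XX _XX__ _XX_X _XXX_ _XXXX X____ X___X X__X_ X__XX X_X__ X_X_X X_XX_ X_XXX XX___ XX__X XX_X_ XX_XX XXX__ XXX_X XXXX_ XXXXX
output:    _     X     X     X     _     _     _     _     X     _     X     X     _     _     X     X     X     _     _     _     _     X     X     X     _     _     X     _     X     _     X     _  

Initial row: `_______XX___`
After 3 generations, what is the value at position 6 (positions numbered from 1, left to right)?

_____XX___X_
___XX____X_X
_XX___XXX_X_
position 6 holds _

_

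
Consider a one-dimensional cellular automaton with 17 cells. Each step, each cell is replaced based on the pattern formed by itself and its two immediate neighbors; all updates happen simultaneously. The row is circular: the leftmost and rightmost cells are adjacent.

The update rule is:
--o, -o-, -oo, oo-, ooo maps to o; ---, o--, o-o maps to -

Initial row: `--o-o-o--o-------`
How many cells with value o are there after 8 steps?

13

-oo-o-o-oo-------
ooo-o-o-oo-------
ooo-o-o-oo------o
ooo-o-o-oo-----oo
ooo-o-o-oo----ooo
ooo-o-o-oo---oooo
ooo-o-o-oo--ooooo
ooo-o-o-oo-oooooo
count of o: 13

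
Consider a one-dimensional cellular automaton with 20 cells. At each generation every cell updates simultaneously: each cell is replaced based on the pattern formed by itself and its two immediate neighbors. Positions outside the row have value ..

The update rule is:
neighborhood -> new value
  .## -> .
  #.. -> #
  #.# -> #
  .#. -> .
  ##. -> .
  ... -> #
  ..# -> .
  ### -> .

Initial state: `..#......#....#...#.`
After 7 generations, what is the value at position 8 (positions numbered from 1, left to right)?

generation 1: #..#####..###..##..#
generation 2: .#......#....#...#..
generation 3: ..#####..###..##..##
generation 4: #......#....#...#...
generation 5: .#####..###..##..###
generation 6: ......#....#...#....
generation 7: #####..###..##..####
position 8 holds #

#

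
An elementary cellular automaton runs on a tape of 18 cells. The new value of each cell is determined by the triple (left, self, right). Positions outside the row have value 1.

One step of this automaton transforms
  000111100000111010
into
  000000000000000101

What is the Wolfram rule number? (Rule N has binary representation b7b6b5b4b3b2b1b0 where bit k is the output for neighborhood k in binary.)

32

position 4: 111 → 0  (bit 7 = 0)
position 6: 110 → 0  (bit 6 = 0)
position 15: 101 → 1  (bit 5 = 1)
position 0: 100 → 0  (bit 4 = 0)
position 3: 011 → 0  (bit 3 = 0)
position 16: 010 → 0  (bit 2 = 0)
position 2: 001 → 0  (bit 1 = 0)
position 1: 000 → 0  (bit 0 = 0)
bits b7..b0 = 00100000 = 32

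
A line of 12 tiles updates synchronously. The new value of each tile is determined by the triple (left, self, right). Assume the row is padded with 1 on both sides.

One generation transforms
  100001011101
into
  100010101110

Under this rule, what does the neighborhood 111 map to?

1

At position 8 the neighborhood is 111; the next row has 1 there.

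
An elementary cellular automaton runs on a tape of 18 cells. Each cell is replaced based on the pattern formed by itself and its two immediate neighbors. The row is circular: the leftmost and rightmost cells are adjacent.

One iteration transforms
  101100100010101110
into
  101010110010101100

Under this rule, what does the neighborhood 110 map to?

At position 3 the neighborhood is 110; the next row has 0 there.

0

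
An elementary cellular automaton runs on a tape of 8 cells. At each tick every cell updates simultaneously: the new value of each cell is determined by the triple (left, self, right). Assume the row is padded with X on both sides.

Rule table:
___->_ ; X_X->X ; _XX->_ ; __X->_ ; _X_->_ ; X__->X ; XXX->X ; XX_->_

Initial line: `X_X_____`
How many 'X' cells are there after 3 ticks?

tick 1: _X_X____
tick 2: X_X_X___
tick 3: _X_X_X__
count of X: 3

3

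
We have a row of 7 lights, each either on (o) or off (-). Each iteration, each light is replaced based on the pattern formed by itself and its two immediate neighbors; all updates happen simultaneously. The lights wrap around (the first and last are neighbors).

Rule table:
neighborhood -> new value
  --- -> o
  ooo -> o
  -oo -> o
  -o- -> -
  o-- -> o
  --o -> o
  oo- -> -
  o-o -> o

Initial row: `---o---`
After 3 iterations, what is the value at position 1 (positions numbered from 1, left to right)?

o

ooo-ooo
oo-oooo
o-ooooo
position 1 holds o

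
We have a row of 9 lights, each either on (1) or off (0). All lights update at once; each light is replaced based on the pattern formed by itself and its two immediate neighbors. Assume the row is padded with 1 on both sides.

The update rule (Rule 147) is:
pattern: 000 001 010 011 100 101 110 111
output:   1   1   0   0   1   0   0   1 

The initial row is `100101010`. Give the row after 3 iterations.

011000000
000111111
111011111

111011111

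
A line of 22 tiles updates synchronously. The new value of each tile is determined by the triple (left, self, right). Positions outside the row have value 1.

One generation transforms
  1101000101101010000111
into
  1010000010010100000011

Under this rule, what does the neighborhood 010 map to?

0

At position 3 the neighborhood is 010; the next row has 0 there.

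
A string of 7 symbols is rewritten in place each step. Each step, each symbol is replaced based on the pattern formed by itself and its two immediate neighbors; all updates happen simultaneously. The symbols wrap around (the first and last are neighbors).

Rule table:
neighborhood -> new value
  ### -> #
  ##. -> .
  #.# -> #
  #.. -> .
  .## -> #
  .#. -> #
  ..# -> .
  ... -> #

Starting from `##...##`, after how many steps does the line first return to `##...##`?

step 1: #..#.##
step 2: ...####
step 3: .#.###.
step 4: .####..
step 5: .###..#
step 6: ###...#
step 7: ##..#.#
step 8: #...###
step 9: ..#.###
step 10: ..####.
step 11: #.###..
step 12: ####...
step 13: ###..#.
step 14: ##...##

14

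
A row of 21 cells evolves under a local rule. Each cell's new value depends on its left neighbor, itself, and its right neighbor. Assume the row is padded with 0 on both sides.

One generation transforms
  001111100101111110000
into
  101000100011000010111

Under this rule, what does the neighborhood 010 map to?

At position 9 the neighborhood is 010; the next row has 0 there.

0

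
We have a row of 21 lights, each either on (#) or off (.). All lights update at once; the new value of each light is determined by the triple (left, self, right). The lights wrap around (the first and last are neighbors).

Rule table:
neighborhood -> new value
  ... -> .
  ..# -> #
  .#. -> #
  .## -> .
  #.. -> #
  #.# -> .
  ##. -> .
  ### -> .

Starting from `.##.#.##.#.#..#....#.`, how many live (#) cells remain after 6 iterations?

#...#....#.#####..###
.#.###..##......##...
##....##..#....#..#..
..#..#..####..#######
########....##.......
........#..#..#.....#
count of #: 4

4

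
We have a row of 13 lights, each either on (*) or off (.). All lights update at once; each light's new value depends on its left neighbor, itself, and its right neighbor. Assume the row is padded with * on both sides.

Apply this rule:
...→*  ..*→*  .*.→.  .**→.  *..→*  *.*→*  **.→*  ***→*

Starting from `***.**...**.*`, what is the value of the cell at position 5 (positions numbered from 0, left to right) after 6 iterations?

*

****.****.**.
*****.****.**
******.****.*
*******.****.
********.****
*********.***
position 5 holds *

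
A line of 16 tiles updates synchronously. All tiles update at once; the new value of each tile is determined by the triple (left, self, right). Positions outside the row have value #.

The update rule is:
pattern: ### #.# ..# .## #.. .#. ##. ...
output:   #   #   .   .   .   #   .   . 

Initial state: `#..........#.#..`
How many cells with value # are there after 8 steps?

1

step 1: ...........###..
step 2: ............#...
step 3: ............#...  (fixed point — unchanged through step 8)
count of #: 1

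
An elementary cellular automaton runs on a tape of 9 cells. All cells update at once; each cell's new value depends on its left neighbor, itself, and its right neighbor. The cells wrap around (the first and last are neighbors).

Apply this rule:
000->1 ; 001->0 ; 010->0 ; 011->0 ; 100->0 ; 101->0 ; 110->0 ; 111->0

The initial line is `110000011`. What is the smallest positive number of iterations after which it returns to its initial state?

2

000111000
110000011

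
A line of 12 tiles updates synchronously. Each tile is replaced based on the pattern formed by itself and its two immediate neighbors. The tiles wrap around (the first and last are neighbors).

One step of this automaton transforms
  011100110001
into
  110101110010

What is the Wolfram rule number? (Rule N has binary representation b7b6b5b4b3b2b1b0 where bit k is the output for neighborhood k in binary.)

106

position 2: 111 → 0  (bit 7 = 0)
position 3: 110 → 1  (bit 6 = 1)
position 0: 101 → 1  (bit 5 = 1)
position 4: 100 → 0  (bit 4 = 0)
position 1: 011 → 1  (bit 3 = 1)
position 11: 010 → 0  (bit 2 = 0)
position 5: 001 → 1  (bit 1 = 1)
position 9: 000 → 0  (bit 0 = 0)
bits b7..b0 = 01101010 = 106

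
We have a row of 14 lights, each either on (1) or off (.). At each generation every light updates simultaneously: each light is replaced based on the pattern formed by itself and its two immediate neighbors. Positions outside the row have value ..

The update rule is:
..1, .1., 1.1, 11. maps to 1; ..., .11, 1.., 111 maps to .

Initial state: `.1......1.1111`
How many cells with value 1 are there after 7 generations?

11.....111...1
.1....1..1..11
11...11.11.1.1
.1..1.11.11111
11.111.11....1
.11..11.1...11
1.1.1.111..1.1
count of 1: 8

8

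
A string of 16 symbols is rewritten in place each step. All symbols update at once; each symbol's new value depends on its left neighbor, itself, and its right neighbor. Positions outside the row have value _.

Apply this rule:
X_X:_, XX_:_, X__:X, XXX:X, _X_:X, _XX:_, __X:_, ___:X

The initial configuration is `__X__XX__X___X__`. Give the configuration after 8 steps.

X_XX___X_XXX_XXX
X___XX_X__X___X_
XXX____XX_XXX_XX
_X_XXX_____X____
_X__X_XXXX_XXXXX
_XX_X__XX___XXX_
____XX___XX__X_X
XXX___XX___X_X_X

XXX___XX___X_X_X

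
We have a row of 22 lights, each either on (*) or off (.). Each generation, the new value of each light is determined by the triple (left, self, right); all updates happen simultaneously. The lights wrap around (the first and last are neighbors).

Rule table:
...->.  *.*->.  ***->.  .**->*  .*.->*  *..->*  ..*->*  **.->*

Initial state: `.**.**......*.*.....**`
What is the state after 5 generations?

.**.*.**.**.*.*.*.**.*

.**.***....**.**...***
.**.*.**..***.***.**.*
.**.*.*****.*.*.*.**.*
.**.*.*...*.*.*.*.**.*
.**.*.**.**.*.*.*.**.*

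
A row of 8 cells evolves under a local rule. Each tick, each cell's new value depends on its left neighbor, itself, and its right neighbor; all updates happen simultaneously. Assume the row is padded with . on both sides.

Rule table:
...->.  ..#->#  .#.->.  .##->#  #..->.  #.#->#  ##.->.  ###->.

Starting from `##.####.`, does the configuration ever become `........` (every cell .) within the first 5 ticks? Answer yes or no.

yes

#.##....
.##.....
##......
#.......
........
all cells are . at tick 5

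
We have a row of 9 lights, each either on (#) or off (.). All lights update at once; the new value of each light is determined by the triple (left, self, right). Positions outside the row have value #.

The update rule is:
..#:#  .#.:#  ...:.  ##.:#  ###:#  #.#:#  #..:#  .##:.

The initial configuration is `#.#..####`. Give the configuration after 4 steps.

########.

#####.###
######.##
#######.#
########.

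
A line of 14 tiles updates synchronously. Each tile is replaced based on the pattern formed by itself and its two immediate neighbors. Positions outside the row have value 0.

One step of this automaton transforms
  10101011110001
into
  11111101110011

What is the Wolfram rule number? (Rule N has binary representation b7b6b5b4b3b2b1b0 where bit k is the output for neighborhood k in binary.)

230

position 7: 111 → 1  (bit 7 = 1)
position 9: 110 → 1  (bit 6 = 1)
position 1: 101 → 1  (bit 5 = 1)
position 10: 100 → 0  (bit 4 = 0)
position 6: 011 → 0  (bit 3 = 0)
position 0: 010 → 1  (bit 2 = 1)
position 12: 001 → 1  (bit 1 = 1)
position 11: 000 → 0  (bit 0 = 0)
bits b7..b0 = 11100110 = 230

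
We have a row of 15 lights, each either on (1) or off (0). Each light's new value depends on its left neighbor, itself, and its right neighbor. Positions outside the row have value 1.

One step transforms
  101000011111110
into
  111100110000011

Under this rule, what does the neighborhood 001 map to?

At position 6 the neighborhood is 001; the next row has 1 there.

1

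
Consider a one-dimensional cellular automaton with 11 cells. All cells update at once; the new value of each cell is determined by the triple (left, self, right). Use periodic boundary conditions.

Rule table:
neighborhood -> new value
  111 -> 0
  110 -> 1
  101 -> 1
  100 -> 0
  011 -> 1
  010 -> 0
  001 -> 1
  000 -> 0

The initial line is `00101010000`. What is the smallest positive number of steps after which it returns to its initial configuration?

11

01010100000
10101000000
01010000001
10100000010
01000000101
10000001010
00000010101
00000101010
00001010100
00010101000
00101010000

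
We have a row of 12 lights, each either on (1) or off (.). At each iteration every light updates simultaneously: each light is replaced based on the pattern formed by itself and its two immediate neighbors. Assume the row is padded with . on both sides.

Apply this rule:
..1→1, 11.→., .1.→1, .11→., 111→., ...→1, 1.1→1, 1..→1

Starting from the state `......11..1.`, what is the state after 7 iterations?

iteration 1: 111111..1111
iteration 2: ......11....
iteration 3: 111111..1111  (repeats iteration 1; period 2)
iteration 7: 111111..1111

111111..1111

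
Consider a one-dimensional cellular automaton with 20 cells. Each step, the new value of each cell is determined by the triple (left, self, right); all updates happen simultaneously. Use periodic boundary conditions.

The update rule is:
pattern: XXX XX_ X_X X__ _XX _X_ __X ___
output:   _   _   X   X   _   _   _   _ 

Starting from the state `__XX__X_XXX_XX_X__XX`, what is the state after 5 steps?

step 1: X___X__X___X__X_X___
step 2: _X___X__X___X__X_X__
step 3: __X___X__X___X__X_X_
step 4: ___X___X__X___X__X_X
step 5: X___X___X__X___X__X_

X___X___X__X___X__X_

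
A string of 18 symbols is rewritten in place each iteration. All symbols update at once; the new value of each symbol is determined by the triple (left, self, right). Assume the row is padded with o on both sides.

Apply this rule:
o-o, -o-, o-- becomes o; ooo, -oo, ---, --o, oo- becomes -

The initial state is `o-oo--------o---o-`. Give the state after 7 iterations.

---o---o--o-------

-o--o-------oo--oo
ooo-oo--------o---
---o--o-------oo--
o--oo-oo--------o-
-o---o--o-------oo
ooo--oo-oo--------
---o---o--o-------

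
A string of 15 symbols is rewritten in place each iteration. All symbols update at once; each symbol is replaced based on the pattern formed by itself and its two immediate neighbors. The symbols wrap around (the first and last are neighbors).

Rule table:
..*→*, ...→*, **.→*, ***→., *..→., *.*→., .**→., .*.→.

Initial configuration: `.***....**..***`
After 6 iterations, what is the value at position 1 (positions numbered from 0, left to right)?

.

...*.***.*.*..*
.**....*.....*.
*.*.***..****..
......*.*...*.*
.*****....**...
*....*.***.*.**
position 1 holds .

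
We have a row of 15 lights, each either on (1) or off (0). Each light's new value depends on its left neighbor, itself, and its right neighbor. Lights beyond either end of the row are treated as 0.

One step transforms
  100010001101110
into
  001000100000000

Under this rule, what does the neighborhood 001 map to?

At position 3 the neighborhood is 001; the next row has 0 there.

0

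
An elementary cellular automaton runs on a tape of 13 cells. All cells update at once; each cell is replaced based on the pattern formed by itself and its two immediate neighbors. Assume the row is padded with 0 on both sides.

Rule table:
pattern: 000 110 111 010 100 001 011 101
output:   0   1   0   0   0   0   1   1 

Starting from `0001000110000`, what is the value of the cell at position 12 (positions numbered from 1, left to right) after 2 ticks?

0

0000000110000
0000000110000
position 12 holds 0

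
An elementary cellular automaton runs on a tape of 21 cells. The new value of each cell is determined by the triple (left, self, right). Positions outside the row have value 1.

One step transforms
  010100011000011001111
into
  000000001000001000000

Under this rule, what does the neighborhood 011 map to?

0

At position 7 the neighborhood is 011; the next row has 0 there.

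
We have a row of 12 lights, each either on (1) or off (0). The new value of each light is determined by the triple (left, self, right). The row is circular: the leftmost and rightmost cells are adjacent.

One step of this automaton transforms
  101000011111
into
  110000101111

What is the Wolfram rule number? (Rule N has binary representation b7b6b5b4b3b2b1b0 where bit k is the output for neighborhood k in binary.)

position 8: 111 → 1  (bit 7 = 1)
position 0: 110 → 1  (bit 6 = 1)
position 1: 101 → 1  (bit 5 = 1)
position 3: 100 → 0  (bit 4 = 0)
position 7: 011 → 0  (bit 3 = 0)
position 2: 010 → 0  (bit 2 = 0)
position 6: 001 → 1  (bit 1 = 1)
position 4: 000 → 0  (bit 0 = 0)
bits b7..b0 = 11100010 = 226

226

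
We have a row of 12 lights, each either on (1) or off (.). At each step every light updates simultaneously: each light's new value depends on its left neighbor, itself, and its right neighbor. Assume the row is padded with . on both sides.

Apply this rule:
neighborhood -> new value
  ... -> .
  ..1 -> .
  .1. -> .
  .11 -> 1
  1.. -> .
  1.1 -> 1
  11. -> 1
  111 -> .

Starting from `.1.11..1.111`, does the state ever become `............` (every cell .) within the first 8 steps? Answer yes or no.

..111...11.1
..1.1...111.
...1....1.1.
.........1..
............
all cells are . at step 5

yes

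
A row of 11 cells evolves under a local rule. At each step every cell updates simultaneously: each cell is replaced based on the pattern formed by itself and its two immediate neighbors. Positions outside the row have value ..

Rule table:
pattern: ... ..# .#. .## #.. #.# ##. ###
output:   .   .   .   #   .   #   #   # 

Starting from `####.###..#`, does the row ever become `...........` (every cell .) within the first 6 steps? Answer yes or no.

########...
########...  (fixed point — unchanged through step 6)
step 6 is ########..., still not uniform .

no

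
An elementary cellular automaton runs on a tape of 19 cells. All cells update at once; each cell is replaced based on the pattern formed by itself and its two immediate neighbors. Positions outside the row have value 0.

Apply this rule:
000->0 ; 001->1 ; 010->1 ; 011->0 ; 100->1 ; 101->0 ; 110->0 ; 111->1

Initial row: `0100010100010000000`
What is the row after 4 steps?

0101000001000001000

step 1: 1110110110111000000
step 2: 0100000000010100000
step 3: 1110000000110110000
step 4: 0101000001000001000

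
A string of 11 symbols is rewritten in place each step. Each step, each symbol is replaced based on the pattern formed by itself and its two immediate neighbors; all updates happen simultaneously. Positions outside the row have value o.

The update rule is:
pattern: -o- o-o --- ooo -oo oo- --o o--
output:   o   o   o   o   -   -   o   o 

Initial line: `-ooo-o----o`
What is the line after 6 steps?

o-o-oooooo-
-ooo-oooo-o
o-o-o-oo-o-
-ooooo--ooo
o-ooo-oo-oo
-o-o-o--o-o

-o-o-o--o-o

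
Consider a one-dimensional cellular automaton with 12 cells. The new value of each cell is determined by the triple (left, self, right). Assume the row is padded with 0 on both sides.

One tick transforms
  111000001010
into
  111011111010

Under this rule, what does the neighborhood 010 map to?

At position 8 the neighborhood is 010; the next row has 1 there.

1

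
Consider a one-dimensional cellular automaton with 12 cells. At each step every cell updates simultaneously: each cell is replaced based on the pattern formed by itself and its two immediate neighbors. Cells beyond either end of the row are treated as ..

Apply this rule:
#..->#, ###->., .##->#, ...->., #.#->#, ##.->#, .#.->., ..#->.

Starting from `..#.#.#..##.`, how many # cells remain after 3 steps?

...#.#.#.###
....#.#.##.#
.....#.####.
count of #: 5

5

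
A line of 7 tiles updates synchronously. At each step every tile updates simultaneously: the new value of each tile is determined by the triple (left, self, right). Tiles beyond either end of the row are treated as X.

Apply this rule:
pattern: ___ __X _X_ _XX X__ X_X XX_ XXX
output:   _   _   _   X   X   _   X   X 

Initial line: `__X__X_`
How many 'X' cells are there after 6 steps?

6

X__X___
XX__X__
XXX__X_
XXXX___
XXXXX__
XXXXXX_
count of X: 6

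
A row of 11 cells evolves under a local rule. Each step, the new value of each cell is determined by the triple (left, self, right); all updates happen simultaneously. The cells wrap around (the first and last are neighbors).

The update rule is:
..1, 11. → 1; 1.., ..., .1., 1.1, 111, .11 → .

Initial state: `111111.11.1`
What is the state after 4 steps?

..1..1.....

.....1..1..
....1..1...
...1..1....
..1..1.....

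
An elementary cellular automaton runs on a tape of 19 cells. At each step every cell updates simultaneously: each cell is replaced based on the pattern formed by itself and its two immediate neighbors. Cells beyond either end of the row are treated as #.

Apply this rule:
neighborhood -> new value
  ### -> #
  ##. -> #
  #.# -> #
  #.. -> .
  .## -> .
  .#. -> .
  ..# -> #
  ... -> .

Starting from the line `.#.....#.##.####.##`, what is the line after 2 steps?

#....#.#.#.##.####.

#.....#.#.##.####.#
#....#.#.#.##.####.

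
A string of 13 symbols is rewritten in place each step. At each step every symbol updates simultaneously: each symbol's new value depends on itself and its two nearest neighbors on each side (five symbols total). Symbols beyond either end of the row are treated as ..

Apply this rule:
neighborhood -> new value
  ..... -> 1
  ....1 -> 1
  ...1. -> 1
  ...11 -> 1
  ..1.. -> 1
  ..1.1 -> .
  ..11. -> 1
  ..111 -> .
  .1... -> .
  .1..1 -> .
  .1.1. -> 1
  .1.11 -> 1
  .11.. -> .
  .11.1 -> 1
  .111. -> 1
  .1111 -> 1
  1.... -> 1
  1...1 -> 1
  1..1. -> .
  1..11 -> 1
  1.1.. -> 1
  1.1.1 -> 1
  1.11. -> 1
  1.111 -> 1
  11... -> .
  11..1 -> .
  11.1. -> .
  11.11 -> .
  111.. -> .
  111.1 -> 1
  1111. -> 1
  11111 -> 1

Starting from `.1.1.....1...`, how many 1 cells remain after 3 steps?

9

1.11.11111.11
.111.11111.1.
1.11.11111.1.
count of 1: 9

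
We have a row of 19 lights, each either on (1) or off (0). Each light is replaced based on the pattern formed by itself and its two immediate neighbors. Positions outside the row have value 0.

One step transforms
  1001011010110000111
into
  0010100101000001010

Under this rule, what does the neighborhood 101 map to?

1

At position 4 the neighborhood is 101; the next row has 1 there.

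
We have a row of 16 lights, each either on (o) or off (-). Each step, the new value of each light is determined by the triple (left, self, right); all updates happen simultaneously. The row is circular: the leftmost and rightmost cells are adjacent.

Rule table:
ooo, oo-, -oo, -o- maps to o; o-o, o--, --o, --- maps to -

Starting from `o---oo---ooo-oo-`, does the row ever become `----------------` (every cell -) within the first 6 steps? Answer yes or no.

o---oo---ooo-oo-  (fixed point — unchanged through step 6)
step 6 is o---oo---ooo-oo-, still not uniform -

no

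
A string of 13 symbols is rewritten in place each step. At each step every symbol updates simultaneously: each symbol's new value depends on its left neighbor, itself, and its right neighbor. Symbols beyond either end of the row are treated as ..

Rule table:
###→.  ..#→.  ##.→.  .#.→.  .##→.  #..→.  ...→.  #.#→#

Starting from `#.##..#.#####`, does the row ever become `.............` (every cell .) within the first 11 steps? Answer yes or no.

yes

.#.....#.....
.............
all cells are . at step 2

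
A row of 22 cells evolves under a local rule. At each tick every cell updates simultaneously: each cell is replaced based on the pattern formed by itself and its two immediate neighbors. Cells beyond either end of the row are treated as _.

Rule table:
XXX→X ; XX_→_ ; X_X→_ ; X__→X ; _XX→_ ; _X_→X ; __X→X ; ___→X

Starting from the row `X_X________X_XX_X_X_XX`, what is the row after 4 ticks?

_X___XXXX_XXX_X_XXX__X

X_XXXXXXXXXX____X_X___
X__XXXXXXXX_XXXXX_XXXX
XXX_XXXXXX___XXX___XX_
_X___XXXX_XXX_X_XXX__X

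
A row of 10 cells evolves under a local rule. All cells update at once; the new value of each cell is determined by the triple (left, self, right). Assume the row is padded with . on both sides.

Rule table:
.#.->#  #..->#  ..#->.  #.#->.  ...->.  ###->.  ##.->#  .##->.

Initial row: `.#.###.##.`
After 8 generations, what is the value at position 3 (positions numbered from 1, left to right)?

generation 1: .#...#..##
generation 2: .##..##..#
generation 3: ..##..##.#
generation 4: ...##..#.#
generation 5: ....##.#.#
generation 6: .....#.#.#
generation 7: .....#.#.#  (fixed point — unchanged through generation 8)
position 3 holds .

.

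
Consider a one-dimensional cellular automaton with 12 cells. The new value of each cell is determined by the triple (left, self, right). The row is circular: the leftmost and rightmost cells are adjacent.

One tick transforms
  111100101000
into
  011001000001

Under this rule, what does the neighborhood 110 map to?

0

At position 3 the neighborhood is 110; the next row has 0 there.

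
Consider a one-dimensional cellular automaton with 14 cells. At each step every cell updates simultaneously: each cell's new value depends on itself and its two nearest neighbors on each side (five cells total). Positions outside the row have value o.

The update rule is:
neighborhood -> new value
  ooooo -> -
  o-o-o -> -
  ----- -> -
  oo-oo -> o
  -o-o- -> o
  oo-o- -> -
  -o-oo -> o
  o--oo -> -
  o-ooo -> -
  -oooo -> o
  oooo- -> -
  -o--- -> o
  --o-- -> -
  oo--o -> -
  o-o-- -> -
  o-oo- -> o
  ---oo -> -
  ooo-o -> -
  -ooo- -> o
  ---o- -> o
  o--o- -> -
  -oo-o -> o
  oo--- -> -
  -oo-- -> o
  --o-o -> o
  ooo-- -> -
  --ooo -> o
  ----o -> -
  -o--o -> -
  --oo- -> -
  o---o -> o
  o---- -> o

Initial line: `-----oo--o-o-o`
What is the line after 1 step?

-o----o--oo-o-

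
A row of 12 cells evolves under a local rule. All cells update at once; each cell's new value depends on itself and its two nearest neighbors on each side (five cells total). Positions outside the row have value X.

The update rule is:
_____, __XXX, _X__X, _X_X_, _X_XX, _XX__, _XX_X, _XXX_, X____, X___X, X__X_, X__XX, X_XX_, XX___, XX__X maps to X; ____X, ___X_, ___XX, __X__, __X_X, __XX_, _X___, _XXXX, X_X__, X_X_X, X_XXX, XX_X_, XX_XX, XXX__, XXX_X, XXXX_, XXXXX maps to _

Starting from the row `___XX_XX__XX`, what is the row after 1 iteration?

XX__X_XXXXX_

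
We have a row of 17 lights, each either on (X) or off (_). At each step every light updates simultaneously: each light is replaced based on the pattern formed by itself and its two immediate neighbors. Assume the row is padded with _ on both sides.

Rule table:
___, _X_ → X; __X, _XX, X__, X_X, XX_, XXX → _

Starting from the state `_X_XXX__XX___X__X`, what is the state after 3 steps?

_X_________X_X__X

step 1: _X_________X_X__X
step 2: _X_XXXXXXX_X_X__X
step 3: _X_________X_X__X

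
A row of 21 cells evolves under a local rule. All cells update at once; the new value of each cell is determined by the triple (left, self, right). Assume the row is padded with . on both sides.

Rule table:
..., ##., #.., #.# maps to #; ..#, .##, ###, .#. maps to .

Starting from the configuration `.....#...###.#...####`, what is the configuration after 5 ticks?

..##...##..##...###..

####..##...##.##....#
...##..###..##.####..
##..##...##..##...###
.##..###..##..###...#
..##...##..##...###..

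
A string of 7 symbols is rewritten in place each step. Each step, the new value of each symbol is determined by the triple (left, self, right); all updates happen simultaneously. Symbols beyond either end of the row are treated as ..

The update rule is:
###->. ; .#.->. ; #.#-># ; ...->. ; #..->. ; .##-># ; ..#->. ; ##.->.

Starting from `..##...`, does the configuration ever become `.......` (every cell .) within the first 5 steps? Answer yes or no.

yes

..#....
.......
all cells are . at step 2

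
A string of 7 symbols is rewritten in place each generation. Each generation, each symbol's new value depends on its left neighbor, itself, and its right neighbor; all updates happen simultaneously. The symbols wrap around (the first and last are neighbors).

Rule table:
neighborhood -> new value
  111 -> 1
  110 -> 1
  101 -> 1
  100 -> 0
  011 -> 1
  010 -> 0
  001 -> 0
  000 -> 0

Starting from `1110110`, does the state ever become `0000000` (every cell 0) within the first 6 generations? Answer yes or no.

no

1111111
1111111  (fixed point — unchanged through generation 6)
generation 6 is 1111111, still not uniform 0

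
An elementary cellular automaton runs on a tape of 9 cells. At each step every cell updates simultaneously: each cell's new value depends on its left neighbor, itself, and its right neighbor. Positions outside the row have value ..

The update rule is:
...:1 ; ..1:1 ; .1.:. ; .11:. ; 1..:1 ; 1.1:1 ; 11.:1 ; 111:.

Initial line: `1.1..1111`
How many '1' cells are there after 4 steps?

.1.11...1
1.1.1111.
.1.1...11
1.1.111.1
count of 1: 6

6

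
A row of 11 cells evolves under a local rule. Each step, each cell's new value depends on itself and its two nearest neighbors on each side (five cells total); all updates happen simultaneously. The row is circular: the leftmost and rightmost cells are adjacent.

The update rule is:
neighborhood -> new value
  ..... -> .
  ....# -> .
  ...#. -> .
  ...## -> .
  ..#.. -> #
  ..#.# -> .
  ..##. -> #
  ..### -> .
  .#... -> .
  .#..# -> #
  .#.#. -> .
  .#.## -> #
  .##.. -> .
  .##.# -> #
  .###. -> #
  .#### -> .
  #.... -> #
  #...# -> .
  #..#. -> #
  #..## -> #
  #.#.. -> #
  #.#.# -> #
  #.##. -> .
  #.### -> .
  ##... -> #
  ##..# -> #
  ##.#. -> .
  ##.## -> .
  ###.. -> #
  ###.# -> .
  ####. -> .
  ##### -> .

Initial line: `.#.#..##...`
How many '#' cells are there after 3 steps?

step 1: ...####.##.
step 2: #.........#
step 3: .##.......#
count of #: 3

3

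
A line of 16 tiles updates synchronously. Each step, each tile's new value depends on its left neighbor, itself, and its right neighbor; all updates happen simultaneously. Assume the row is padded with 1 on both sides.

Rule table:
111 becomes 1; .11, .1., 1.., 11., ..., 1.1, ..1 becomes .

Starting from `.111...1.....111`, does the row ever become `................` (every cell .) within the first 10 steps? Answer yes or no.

..1...........11
...............1
................
all cells are . at step 3

yes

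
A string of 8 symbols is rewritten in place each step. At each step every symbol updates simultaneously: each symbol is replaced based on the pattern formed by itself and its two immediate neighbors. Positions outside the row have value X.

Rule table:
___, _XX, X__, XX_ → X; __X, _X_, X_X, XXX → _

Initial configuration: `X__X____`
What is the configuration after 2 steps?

XX__XXX_
_XX_X_X_

_XX_X_X_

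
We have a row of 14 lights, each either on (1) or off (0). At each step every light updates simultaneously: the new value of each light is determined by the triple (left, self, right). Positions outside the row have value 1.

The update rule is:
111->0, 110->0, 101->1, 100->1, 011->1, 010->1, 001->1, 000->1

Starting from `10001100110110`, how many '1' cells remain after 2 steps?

8

01111011101101
11000110011011
count of 1: 8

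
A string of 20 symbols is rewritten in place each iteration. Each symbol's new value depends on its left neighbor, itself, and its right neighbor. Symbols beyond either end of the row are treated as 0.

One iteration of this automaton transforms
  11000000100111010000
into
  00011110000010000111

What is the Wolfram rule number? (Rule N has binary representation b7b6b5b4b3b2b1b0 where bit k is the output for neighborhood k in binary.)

129

position 12: 111 → 1  (bit 7 = 1)
position 1: 110 → 0  (bit 6 = 0)
position 14: 101 → 0  (bit 5 = 0)
position 2: 100 → 0  (bit 4 = 0)
position 0: 011 → 0  (bit 3 = 0)
position 8: 010 → 0  (bit 2 = 0)
position 7: 001 → 0  (bit 1 = 0)
position 3: 000 → 1  (bit 0 = 1)
bits b7..b0 = 10000001 = 129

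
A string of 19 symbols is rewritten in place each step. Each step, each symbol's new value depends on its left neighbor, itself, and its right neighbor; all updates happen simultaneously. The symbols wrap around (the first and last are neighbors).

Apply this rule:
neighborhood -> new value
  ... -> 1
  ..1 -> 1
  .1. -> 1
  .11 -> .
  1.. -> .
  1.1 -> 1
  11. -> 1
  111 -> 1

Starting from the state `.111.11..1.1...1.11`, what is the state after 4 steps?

1.111.1.1111.1111.1
11.11111.1111.1111.
.11.11111.1111.1111
1.11.11111.1111.111

1.11.11111.1111.111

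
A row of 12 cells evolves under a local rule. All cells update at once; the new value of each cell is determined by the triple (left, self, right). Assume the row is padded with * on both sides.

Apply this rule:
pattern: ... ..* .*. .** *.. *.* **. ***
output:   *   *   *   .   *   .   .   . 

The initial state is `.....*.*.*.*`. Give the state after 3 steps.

******.*.*..
.......*.***
********....

********....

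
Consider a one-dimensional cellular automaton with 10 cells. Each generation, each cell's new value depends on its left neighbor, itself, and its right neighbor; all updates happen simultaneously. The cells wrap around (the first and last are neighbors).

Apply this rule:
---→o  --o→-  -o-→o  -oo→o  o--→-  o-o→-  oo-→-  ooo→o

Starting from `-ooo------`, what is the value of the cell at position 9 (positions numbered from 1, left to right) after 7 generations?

-

generation 1: -oo--ooooo
generation 2: -o---oooo-
generation 3: -o-o-ooo--
generation 4: -o-o-oo--o
generation 5: -o-o-o---o
generation 6: -o-o-o-o-o
generation 7: -o-o-o-o-o
position 9 holds -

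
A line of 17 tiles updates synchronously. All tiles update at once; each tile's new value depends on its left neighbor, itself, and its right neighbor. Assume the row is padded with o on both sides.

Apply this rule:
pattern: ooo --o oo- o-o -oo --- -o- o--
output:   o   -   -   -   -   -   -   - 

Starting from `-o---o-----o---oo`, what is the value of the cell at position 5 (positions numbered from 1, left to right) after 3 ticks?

-

----------------o
-----------------
-----------------
position 5 holds -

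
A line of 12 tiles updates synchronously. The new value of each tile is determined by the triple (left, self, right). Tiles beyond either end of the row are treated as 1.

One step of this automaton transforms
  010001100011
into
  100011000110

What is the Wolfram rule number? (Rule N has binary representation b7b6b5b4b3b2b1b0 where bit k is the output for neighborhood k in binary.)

42

position 11: 111 → 0  (bit 7 = 0)
position 6: 110 → 0  (bit 6 = 0)
position 0: 101 → 1  (bit 5 = 1)
position 2: 100 → 0  (bit 4 = 0)
position 5: 011 → 1  (bit 3 = 1)
position 1: 010 → 0  (bit 2 = 0)
position 4: 001 → 1  (bit 1 = 1)
position 3: 000 → 0  (bit 0 = 0)
bits b7..b0 = 00101010 = 42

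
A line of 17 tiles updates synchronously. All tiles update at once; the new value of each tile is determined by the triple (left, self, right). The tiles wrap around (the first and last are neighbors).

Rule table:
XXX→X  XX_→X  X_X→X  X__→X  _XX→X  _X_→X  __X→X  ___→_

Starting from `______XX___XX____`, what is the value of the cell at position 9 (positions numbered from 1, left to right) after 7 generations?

X

_____XXXX_XXXX___
____XXXXXXXXXXX__
___XXXXXXXXXXXXX_
__XXXXXXXXXXXXXXX
XXXXXXXXXXXXXXXXX
XXXXXXXXXXXXXXXXX  (fixed point — unchanged through generation 7)
position 9 holds X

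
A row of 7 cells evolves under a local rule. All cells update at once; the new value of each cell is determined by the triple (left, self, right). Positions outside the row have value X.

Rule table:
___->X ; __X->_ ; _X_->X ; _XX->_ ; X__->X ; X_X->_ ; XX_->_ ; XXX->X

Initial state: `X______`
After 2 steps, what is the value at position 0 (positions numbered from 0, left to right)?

_

step 1: _XXXXX_
step 2: __XXX__
position 0 holds _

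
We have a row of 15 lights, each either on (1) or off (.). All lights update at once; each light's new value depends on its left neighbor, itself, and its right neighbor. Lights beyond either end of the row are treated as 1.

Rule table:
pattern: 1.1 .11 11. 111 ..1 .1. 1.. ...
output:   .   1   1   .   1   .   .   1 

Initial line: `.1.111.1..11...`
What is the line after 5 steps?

.11...1..111...

step 1: ...1.1...111.11
step 2: .11....111.1.1.
step 3: .11.1111.1.....
step 4: .11.1..1...1111
step 5: .11...1..111...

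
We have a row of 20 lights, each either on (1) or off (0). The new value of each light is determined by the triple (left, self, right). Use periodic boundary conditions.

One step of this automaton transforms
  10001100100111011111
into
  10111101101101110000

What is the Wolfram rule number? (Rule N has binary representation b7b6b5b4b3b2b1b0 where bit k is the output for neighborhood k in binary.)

position 12: 111 → 0  (bit 7 = 0)
position 0: 110 → 1  (bit 6 = 1)
position 14: 101 → 1  (bit 5 = 1)
position 1: 100 → 0  (bit 4 = 0)
position 4: 011 → 1  (bit 3 = 1)
position 8: 010 → 1  (bit 2 = 1)
position 3: 001 → 1  (bit 1 = 1)
position 2: 000 → 1  (bit 0 = 1)
bits b7..b0 = 01101111 = 111

111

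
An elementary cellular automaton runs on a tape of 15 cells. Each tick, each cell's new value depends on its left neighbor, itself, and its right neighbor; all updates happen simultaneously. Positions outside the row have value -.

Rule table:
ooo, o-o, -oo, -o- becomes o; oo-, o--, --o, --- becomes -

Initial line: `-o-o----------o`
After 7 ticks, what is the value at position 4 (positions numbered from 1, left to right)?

-

-ooo----------o
-oo-----------o
-o------------o
-o------------o  (fixed point — unchanged through tick 7)
position 4 holds -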